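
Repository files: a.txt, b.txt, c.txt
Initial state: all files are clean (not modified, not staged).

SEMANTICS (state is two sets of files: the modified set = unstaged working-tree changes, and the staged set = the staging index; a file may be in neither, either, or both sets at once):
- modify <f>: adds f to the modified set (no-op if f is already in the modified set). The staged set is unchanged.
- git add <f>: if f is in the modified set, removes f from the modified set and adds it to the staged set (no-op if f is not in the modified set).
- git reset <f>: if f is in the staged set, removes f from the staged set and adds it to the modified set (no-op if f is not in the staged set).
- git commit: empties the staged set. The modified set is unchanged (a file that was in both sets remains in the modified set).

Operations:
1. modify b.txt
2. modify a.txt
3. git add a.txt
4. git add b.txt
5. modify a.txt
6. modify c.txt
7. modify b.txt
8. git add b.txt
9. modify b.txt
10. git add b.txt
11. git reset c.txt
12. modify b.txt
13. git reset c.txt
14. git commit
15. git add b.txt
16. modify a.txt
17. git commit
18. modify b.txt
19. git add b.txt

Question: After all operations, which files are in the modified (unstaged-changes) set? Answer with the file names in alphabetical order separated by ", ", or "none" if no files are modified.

Answer: a.txt, c.txt

Derivation:
After op 1 (modify b.txt): modified={b.txt} staged={none}
After op 2 (modify a.txt): modified={a.txt, b.txt} staged={none}
After op 3 (git add a.txt): modified={b.txt} staged={a.txt}
After op 4 (git add b.txt): modified={none} staged={a.txt, b.txt}
After op 5 (modify a.txt): modified={a.txt} staged={a.txt, b.txt}
After op 6 (modify c.txt): modified={a.txt, c.txt} staged={a.txt, b.txt}
After op 7 (modify b.txt): modified={a.txt, b.txt, c.txt} staged={a.txt, b.txt}
After op 8 (git add b.txt): modified={a.txt, c.txt} staged={a.txt, b.txt}
After op 9 (modify b.txt): modified={a.txt, b.txt, c.txt} staged={a.txt, b.txt}
After op 10 (git add b.txt): modified={a.txt, c.txt} staged={a.txt, b.txt}
After op 11 (git reset c.txt): modified={a.txt, c.txt} staged={a.txt, b.txt}
After op 12 (modify b.txt): modified={a.txt, b.txt, c.txt} staged={a.txt, b.txt}
After op 13 (git reset c.txt): modified={a.txt, b.txt, c.txt} staged={a.txt, b.txt}
After op 14 (git commit): modified={a.txt, b.txt, c.txt} staged={none}
After op 15 (git add b.txt): modified={a.txt, c.txt} staged={b.txt}
After op 16 (modify a.txt): modified={a.txt, c.txt} staged={b.txt}
After op 17 (git commit): modified={a.txt, c.txt} staged={none}
After op 18 (modify b.txt): modified={a.txt, b.txt, c.txt} staged={none}
After op 19 (git add b.txt): modified={a.txt, c.txt} staged={b.txt}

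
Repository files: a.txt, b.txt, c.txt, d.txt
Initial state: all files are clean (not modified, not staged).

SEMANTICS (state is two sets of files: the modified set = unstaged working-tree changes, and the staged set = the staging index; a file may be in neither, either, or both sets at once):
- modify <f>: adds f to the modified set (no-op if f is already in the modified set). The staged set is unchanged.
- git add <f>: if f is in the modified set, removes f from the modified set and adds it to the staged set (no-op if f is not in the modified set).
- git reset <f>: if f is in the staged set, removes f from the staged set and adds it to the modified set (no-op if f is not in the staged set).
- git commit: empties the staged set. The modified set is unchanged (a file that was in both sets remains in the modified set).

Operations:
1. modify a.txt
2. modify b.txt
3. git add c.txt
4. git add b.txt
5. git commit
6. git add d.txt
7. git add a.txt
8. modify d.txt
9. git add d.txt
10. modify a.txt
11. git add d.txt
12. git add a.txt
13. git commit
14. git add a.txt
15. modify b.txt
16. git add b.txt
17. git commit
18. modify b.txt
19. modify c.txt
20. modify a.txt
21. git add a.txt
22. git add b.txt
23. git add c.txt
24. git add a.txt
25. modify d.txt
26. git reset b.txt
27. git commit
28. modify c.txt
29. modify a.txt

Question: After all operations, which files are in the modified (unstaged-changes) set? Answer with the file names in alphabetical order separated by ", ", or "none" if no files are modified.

Answer: a.txt, b.txt, c.txt, d.txt

Derivation:
After op 1 (modify a.txt): modified={a.txt} staged={none}
After op 2 (modify b.txt): modified={a.txt, b.txt} staged={none}
After op 3 (git add c.txt): modified={a.txt, b.txt} staged={none}
After op 4 (git add b.txt): modified={a.txt} staged={b.txt}
After op 5 (git commit): modified={a.txt} staged={none}
After op 6 (git add d.txt): modified={a.txt} staged={none}
After op 7 (git add a.txt): modified={none} staged={a.txt}
After op 8 (modify d.txt): modified={d.txt} staged={a.txt}
After op 9 (git add d.txt): modified={none} staged={a.txt, d.txt}
After op 10 (modify a.txt): modified={a.txt} staged={a.txt, d.txt}
After op 11 (git add d.txt): modified={a.txt} staged={a.txt, d.txt}
After op 12 (git add a.txt): modified={none} staged={a.txt, d.txt}
After op 13 (git commit): modified={none} staged={none}
After op 14 (git add a.txt): modified={none} staged={none}
After op 15 (modify b.txt): modified={b.txt} staged={none}
After op 16 (git add b.txt): modified={none} staged={b.txt}
After op 17 (git commit): modified={none} staged={none}
After op 18 (modify b.txt): modified={b.txt} staged={none}
After op 19 (modify c.txt): modified={b.txt, c.txt} staged={none}
After op 20 (modify a.txt): modified={a.txt, b.txt, c.txt} staged={none}
After op 21 (git add a.txt): modified={b.txt, c.txt} staged={a.txt}
After op 22 (git add b.txt): modified={c.txt} staged={a.txt, b.txt}
After op 23 (git add c.txt): modified={none} staged={a.txt, b.txt, c.txt}
After op 24 (git add a.txt): modified={none} staged={a.txt, b.txt, c.txt}
After op 25 (modify d.txt): modified={d.txt} staged={a.txt, b.txt, c.txt}
After op 26 (git reset b.txt): modified={b.txt, d.txt} staged={a.txt, c.txt}
After op 27 (git commit): modified={b.txt, d.txt} staged={none}
After op 28 (modify c.txt): modified={b.txt, c.txt, d.txt} staged={none}
After op 29 (modify a.txt): modified={a.txt, b.txt, c.txt, d.txt} staged={none}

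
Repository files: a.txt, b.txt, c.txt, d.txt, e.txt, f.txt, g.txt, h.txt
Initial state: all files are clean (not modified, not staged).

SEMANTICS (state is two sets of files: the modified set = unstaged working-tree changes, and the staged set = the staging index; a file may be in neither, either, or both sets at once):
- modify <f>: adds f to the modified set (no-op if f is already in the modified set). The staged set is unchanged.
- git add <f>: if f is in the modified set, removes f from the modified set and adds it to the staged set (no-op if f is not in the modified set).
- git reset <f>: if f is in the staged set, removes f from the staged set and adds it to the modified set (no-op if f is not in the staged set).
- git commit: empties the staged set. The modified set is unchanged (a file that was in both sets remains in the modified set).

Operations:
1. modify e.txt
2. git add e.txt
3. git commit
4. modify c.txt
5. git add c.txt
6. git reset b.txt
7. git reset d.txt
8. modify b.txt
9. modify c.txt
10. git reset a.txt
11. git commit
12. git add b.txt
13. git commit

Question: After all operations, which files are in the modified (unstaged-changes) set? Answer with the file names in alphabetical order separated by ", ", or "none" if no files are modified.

After op 1 (modify e.txt): modified={e.txt} staged={none}
After op 2 (git add e.txt): modified={none} staged={e.txt}
After op 3 (git commit): modified={none} staged={none}
After op 4 (modify c.txt): modified={c.txt} staged={none}
After op 5 (git add c.txt): modified={none} staged={c.txt}
After op 6 (git reset b.txt): modified={none} staged={c.txt}
After op 7 (git reset d.txt): modified={none} staged={c.txt}
After op 8 (modify b.txt): modified={b.txt} staged={c.txt}
After op 9 (modify c.txt): modified={b.txt, c.txt} staged={c.txt}
After op 10 (git reset a.txt): modified={b.txt, c.txt} staged={c.txt}
After op 11 (git commit): modified={b.txt, c.txt} staged={none}
After op 12 (git add b.txt): modified={c.txt} staged={b.txt}
After op 13 (git commit): modified={c.txt} staged={none}

Answer: c.txt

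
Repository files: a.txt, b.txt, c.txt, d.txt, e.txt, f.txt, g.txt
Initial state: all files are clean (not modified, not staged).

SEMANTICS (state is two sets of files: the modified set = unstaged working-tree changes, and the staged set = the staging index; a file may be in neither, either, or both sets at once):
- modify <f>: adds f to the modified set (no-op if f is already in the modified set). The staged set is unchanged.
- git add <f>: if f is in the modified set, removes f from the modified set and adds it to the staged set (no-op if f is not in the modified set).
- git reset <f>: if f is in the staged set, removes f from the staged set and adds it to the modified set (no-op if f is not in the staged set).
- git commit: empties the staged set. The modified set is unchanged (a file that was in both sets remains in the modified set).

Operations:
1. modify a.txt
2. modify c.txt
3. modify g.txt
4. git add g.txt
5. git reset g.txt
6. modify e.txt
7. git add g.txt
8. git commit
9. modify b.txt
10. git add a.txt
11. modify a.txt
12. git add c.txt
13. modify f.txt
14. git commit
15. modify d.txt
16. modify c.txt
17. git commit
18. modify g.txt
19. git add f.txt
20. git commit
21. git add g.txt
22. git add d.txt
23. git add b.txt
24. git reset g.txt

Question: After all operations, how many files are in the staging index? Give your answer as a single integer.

Answer: 2

Derivation:
After op 1 (modify a.txt): modified={a.txt} staged={none}
After op 2 (modify c.txt): modified={a.txt, c.txt} staged={none}
After op 3 (modify g.txt): modified={a.txt, c.txt, g.txt} staged={none}
After op 4 (git add g.txt): modified={a.txt, c.txt} staged={g.txt}
After op 5 (git reset g.txt): modified={a.txt, c.txt, g.txt} staged={none}
After op 6 (modify e.txt): modified={a.txt, c.txt, e.txt, g.txt} staged={none}
After op 7 (git add g.txt): modified={a.txt, c.txt, e.txt} staged={g.txt}
After op 8 (git commit): modified={a.txt, c.txt, e.txt} staged={none}
After op 9 (modify b.txt): modified={a.txt, b.txt, c.txt, e.txt} staged={none}
After op 10 (git add a.txt): modified={b.txt, c.txt, e.txt} staged={a.txt}
After op 11 (modify a.txt): modified={a.txt, b.txt, c.txt, e.txt} staged={a.txt}
After op 12 (git add c.txt): modified={a.txt, b.txt, e.txt} staged={a.txt, c.txt}
After op 13 (modify f.txt): modified={a.txt, b.txt, e.txt, f.txt} staged={a.txt, c.txt}
After op 14 (git commit): modified={a.txt, b.txt, e.txt, f.txt} staged={none}
After op 15 (modify d.txt): modified={a.txt, b.txt, d.txt, e.txt, f.txt} staged={none}
After op 16 (modify c.txt): modified={a.txt, b.txt, c.txt, d.txt, e.txt, f.txt} staged={none}
After op 17 (git commit): modified={a.txt, b.txt, c.txt, d.txt, e.txt, f.txt} staged={none}
After op 18 (modify g.txt): modified={a.txt, b.txt, c.txt, d.txt, e.txt, f.txt, g.txt} staged={none}
After op 19 (git add f.txt): modified={a.txt, b.txt, c.txt, d.txt, e.txt, g.txt} staged={f.txt}
After op 20 (git commit): modified={a.txt, b.txt, c.txt, d.txt, e.txt, g.txt} staged={none}
After op 21 (git add g.txt): modified={a.txt, b.txt, c.txt, d.txt, e.txt} staged={g.txt}
After op 22 (git add d.txt): modified={a.txt, b.txt, c.txt, e.txt} staged={d.txt, g.txt}
After op 23 (git add b.txt): modified={a.txt, c.txt, e.txt} staged={b.txt, d.txt, g.txt}
After op 24 (git reset g.txt): modified={a.txt, c.txt, e.txt, g.txt} staged={b.txt, d.txt}
Final staged set: {b.txt, d.txt} -> count=2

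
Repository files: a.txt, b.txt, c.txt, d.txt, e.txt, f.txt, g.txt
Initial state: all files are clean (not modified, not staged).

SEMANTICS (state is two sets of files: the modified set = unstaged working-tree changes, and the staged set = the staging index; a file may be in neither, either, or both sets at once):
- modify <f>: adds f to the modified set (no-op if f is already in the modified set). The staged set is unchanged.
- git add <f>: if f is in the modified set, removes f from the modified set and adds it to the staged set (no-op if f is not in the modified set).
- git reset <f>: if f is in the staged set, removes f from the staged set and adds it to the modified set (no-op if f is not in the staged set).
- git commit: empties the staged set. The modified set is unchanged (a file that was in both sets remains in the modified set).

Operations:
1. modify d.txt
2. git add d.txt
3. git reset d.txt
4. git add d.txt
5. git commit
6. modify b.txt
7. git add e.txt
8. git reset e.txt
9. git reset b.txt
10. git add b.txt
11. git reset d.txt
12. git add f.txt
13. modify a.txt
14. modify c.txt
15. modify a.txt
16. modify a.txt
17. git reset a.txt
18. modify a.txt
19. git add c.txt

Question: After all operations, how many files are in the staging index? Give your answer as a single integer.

Answer: 2

Derivation:
After op 1 (modify d.txt): modified={d.txt} staged={none}
After op 2 (git add d.txt): modified={none} staged={d.txt}
After op 3 (git reset d.txt): modified={d.txt} staged={none}
After op 4 (git add d.txt): modified={none} staged={d.txt}
After op 5 (git commit): modified={none} staged={none}
After op 6 (modify b.txt): modified={b.txt} staged={none}
After op 7 (git add e.txt): modified={b.txt} staged={none}
After op 8 (git reset e.txt): modified={b.txt} staged={none}
After op 9 (git reset b.txt): modified={b.txt} staged={none}
After op 10 (git add b.txt): modified={none} staged={b.txt}
After op 11 (git reset d.txt): modified={none} staged={b.txt}
After op 12 (git add f.txt): modified={none} staged={b.txt}
After op 13 (modify a.txt): modified={a.txt} staged={b.txt}
After op 14 (modify c.txt): modified={a.txt, c.txt} staged={b.txt}
After op 15 (modify a.txt): modified={a.txt, c.txt} staged={b.txt}
After op 16 (modify a.txt): modified={a.txt, c.txt} staged={b.txt}
After op 17 (git reset a.txt): modified={a.txt, c.txt} staged={b.txt}
After op 18 (modify a.txt): modified={a.txt, c.txt} staged={b.txt}
After op 19 (git add c.txt): modified={a.txt} staged={b.txt, c.txt}
Final staged set: {b.txt, c.txt} -> count=2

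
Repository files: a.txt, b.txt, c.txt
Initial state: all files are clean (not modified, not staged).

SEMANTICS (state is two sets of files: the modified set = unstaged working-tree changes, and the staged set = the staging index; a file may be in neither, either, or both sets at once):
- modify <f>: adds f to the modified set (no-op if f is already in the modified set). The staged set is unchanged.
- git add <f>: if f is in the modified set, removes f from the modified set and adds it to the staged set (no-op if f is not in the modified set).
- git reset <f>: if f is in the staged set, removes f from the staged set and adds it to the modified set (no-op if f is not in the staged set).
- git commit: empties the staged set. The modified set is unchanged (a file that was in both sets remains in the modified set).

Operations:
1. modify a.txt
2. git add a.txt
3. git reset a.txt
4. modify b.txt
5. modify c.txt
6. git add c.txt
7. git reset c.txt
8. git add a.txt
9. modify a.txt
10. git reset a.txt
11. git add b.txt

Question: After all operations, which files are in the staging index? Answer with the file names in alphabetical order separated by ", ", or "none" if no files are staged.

After op 1 (modify a.txt): modified={a.txt} staged={none}
After op 2 (git add a.txt): modified={none} staged={a.txt}
After op 3 (git reset a.txt): modified={a.txt} staged={none}
After op 4 (modify b.txt): modified={a.txt, b.txt} staged={none}
After op 5 (modify c.txt): modified={a.txt, b.txt, c.txt} staged={none}
After op 6 (git add c.txt): modified={a.txt, b.txt} staged={c.txt}
After op 7 (git reset c.txt): modified={a.txt, b.txt, c.txt} staged={none}
After op 8 (git add a.txt): modified={b.txt, c.txt} staged={a.txt}
After op 9 (modify a.txt): modified={a.txt, b.txt, c.txt} staged={a.txt}
After op 10 (git reset a.txt): modified={a.txt, b.txt, c.txt} staged={none}
After op 11 (git add b.txt): modified={a.txt, c.txt} staged={b.txt}

Answer: b.txt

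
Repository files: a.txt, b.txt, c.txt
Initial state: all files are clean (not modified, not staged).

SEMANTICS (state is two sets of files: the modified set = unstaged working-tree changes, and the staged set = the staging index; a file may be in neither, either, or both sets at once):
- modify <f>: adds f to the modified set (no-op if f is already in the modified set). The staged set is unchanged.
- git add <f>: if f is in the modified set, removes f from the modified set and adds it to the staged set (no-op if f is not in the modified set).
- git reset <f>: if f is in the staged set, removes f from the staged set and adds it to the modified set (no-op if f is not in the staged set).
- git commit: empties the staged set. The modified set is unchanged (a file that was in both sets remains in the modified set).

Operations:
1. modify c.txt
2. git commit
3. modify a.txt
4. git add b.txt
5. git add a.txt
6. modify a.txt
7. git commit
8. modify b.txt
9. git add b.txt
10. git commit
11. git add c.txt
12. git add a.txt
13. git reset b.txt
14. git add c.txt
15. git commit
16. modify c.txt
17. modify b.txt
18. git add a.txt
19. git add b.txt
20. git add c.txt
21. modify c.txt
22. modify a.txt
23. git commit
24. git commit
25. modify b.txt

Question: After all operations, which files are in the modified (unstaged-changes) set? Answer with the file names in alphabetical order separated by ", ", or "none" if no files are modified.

Answer: a.txt, b.txt, c.txt

Derivation:
After op 1 (modify c.txt): modified={c.txt} staged={none}
After op 2 (git commit): modified={c.txt} staged={none}
After op 3 (modify a.txt): modified={a.txt, c.txt} staged={none}
After op 4 (git add b.txt): modified={a.txt, c.txt} staged={none}
After op 5 (git add a.txt): modified={c.txt} staged={a.txt}
After op 6 (modify a.txt): modified={a.txt, c.txt} staged={a.txt}
After op 7 (git commit): modified={a.txt, c.txt} staged={none}
After op 8 (modify b.txt): modified={a.txt, b.txt, c.txt} staged={none}
After op 9 (git add b.txt): modified={a.txt, c.txt} staged={b.txt}
After op 10 (git commit): modified={a.txt, c.txt} staged={none}
After op 11 (git add c.txt): modified={a.txt} staged={c.txt}
After op 12 (git add a.txt): modified={none} staged={a.txt, c.txt}
After op 13 (git reset b.txt): modified={none} staged={a.txt, c.txt}
After op 14 (git add c.txt): modified={none} staged={a.txt, c.txt}
After op 15 (git commit): modified={none} staged={none}
After op 16 (modify c.txt): modified={c.txt} staged={none}
After op 17 (modify b.txt): modified={b.txt, c.txt} staged={none}
After op 18 (git add a.txt): modified={b.txt, c.txt} staged={none}
After op 19 (git add b.txt): modified={c.txt} staged={b.txt}
After op 20 (git add c.txt): modified={none} staged={b.txt, c.txt}
After op 21 (modify c.txt): modified={c.txt} staged={b.txt, c.txt}
After op 22 (modify a.txt): modified={a.txt, c.txt} staged={b.txt, c.txt}
After op 23 (git commit): modified={a.txt, c.txt} staged={none}
After op 24 (git commit): modified={a.txt, c.txt} staged={none}
After op 25 (modify b.txt): modified={a.txt, b.txt, c.txt} staged={none}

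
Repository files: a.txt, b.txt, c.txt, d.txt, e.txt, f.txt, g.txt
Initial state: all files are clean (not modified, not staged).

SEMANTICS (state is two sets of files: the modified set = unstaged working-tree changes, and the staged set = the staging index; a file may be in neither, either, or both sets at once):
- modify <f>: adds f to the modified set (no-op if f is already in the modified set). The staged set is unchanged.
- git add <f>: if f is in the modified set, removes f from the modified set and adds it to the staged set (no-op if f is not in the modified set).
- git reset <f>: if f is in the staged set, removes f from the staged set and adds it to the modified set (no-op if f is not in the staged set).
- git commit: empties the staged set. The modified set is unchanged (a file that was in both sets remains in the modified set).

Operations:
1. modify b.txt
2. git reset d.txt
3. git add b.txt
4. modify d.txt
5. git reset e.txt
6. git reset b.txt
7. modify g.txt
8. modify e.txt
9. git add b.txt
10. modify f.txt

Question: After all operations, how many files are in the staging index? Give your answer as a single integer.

Answer: 1

Derivation:
After op 1 (modify b.txt): modified={b.txt} staged={none}
After op 2 (git reset d.txt): modified={b.txt} staged={none}
After op 3 (git add b.txt): modified={none} staged={b.txt}
After op 4 (modify d.txt): modified={d.txt} staged={b.txt}
After op 5 (git reset e.txt): modified={d.txt} staged={b.txt}
After op 6 (git reset b.txt): modified={b.txt, d.txt} staged={none}
After op 7 (modify g.txt): modified={b.txt, d.txt, g.txt} staged={none}
After op 8 (modify e.txt): modified={b.txt, d.txt, e.txt, g.txt} staged={none}
After op 9 (git add b.txt): modified={d.txt, e.txt, g.txt} staged={b.txt}
After op 10 (modify f.txt): modified={d.txt, e.txt, f.txt, g.txt} staged={b.txt}
Final staged set: {b.txt} -> count=1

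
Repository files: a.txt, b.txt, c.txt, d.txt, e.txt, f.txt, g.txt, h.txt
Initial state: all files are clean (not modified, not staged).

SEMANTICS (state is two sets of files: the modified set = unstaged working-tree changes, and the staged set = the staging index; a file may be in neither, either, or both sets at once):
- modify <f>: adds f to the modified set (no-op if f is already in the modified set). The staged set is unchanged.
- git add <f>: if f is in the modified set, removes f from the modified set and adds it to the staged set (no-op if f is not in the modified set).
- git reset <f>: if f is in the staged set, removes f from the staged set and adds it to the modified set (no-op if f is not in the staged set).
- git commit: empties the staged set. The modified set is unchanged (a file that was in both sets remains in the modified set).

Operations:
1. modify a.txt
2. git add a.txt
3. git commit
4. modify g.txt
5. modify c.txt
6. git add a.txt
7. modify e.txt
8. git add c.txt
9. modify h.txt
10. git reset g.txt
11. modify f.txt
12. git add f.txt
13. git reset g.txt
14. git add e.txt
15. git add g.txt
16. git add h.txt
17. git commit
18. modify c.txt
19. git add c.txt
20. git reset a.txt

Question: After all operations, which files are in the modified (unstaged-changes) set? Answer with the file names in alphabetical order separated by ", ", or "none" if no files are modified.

Answer: none

Derivation:
After op 1 (modify a.txt): modified={a.txt} staged={none}
After op 2 (git add a.txt): modified={none} staged={a.txt}
After op 3 (git commit): modified={none} staged={none}
After op 4 (modify g.txt): modified={g.txt} staged={none}
After op 5 (modify c.txt): modified={c.txt, g.txt} staged={none}
After op 6 (git add a.txt): modified={c.txt, g.txt} staged={none}
After op 7 (modify e.txt): modified={c.txt, e.txt, g.txt} staged={none}
After op 8 (git add c.txt): modified={e.txt, g.txt} staged={c.txt}
After op 9 (modify h.txt): modified={e.txt, g.txt, h.txt} staged={c.txt}
After op 10 (git reset g.txt): modified={e.txt, g.txt, h.txt} staged={c.txt}
After op 11 (modify f.txt): modified={e.txt, f.txt, g.txt, h.txt} staged={c.txt}
After op 12 (git add f.txt): modified={e.txt, g.txt, h.txt} staged={c.txt, f.txt}
After op 13 (git reset g.txt): modified={e.txt, g.txt, h.txt} staged={c.txt, f.txt}
After op 14 (git add e.txt): modified={g.txt, h.txt} staged={c.txt, e.txt, f.txt}
After op 15 (git add g.txt): modified={h.txt} staged={c.txt, e.txt, f.txt, g.txt}
After op 16 (git add h.txt): modified={none} staged={c.txt, e.txt, f.txt, g.txt, h.txt}
After op 17 (git commit): modified={none} staged={none}
After op 18 (modify c.txt): modified={c.txt} staged={none}
After op 19 (git add c.txt): modified={none} staged={c.txt}
After op 20 (git reset a.txt): modified={none} staged={c.txt}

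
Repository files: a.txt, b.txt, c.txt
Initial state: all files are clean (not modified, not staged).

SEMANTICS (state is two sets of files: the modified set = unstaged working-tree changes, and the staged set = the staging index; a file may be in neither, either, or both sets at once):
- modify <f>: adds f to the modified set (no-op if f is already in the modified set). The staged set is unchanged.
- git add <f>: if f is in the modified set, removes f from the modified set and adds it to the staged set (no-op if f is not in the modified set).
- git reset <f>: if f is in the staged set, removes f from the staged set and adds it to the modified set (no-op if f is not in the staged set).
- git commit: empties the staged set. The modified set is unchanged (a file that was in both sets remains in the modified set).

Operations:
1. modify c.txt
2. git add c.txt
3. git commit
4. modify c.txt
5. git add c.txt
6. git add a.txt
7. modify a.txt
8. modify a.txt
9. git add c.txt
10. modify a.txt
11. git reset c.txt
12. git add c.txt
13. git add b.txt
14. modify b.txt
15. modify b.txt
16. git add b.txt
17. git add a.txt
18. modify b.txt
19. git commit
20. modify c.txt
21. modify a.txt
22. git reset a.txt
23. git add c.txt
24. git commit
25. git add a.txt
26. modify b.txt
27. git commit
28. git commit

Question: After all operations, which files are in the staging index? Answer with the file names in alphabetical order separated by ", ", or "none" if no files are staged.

After op 1 (modify c.txt): modified={c.txt} staged={none}
After op 2 (git add c.txt): modified={none} staged={c.txt}
After op 3 (git commit): modified={none} staged={none}
After op 4 (modify c.txt): modified={c.txt} staged={none}
After op 5 (git add c.txt): modified={none} staged={c.txt}
After op 6 (git add a.txt): modified={none} staged={c.txt}
After op 7 (modify a.txt): modified={a.txt} staged={c.txt}
After op 8 (modify a.txt): modified={a.txt} staged={c.txt}
After op 9 (git add c.txt): modified={a.txt} staged={c.txt}
After op 10 (modify a.txt): modified={a.txt} staged={c.txt}
After op 11 (git reset c.txt): modified={a.txt, c.txt} staged={none}
After op 12 (git add c.txt): modified={a.txt} staged={c.txt}
After op 13 (git add b.txt): modified={a.txt} staged={c.txt}
After op 14 (modify b.txt): modified={a.txt, b.txt} staged={c.txt}
After op 15 (modify b.txt): modified={a.txt, b.txt} staged={c.txt}
After op 16 (git add b.txt): modified={a.txt} staged={b.txt, c.txt}
After op 17 (git add a.txt): modified={none} staged={a.txt, b.txt, c.txt}
After op 18 (modify b.txt): modified={b.txt} staged={a.txt, b.txt, c.txt}
After op 19 (git commit): modified={b.txt} staged={none}
After op 20 (modify c.txt): modified={b.txt, c.txt} staged={none}
After op 21 (modify a.txt): modified={a.txt, b.txt, c.txt} staged={none}
After op 22 (git reset a.txt): modified={a.txt, b.txt, c.txt} staged={none}
After op 23 (git add c.txt): modified={a.txt, b.txt} staged={c.txt}
After op 24 (git commit): modified={a.txt, b.txt} staged={none}
After op 25 (git add a.txt): modified={b.txt} staged={a.txt}
After op 26 (modify b.txt): modified={b.txt} staged={a.txt}
After op 27 (git commit): modified={b.txt} staged={none}
After op 28 (git commit): modified={b.txt} staged={none}

Answer: none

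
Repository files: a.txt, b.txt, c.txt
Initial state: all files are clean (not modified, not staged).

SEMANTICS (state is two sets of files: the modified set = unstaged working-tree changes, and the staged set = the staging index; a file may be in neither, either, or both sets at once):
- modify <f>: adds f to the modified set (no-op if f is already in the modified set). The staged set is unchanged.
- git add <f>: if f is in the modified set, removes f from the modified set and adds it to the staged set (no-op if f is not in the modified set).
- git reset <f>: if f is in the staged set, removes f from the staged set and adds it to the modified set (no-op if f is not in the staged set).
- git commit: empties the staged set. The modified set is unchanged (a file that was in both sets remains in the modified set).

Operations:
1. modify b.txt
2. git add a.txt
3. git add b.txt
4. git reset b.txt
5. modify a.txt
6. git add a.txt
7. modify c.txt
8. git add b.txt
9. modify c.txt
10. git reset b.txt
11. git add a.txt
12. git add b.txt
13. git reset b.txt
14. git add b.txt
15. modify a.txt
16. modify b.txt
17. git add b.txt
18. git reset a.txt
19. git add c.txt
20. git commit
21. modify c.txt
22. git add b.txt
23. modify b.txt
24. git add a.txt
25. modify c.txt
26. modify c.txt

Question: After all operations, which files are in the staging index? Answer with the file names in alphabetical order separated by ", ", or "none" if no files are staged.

After op 1 (modify b.txt): modified={b.txt} staged={none}
After op 2 (git add a.txt): modified={b.txt} staged={none}
After op 3 (git add b.txt): modified={none} staged={b.txt}
After op 4 (git reset b.txt): modified={b.txt} staged={none}
After op 5 (modify a.txt): modified={a.txt, b.txt} staged={none}
After op 6 (git add a.txt): modified={b.txt} staged={a.txt}
After op 7 (modify c.txt): modified={b.txt, c.txt} staged={a.txt}
After op 8 (git add b.txt): modified={c.txt} staged={a.txt, b.txt}
After op 9 (modify c.txt): modified={c.txt} staged={a.txt, b.txt}
After op 10 (git reset b.txt): modified={b.txt, c.txt} staged={a.txt}
After op 11 (git add a.txt): modified={b.txt, c.txt} staged={a.txt}
After op 12 (git add b.txt): modified={c.txt} staged={a.txt, b.txt}
After op 13 (git reset b.txt): modified={b.txt, c.txt} staged={a.txt}
After op 14 (git add b.txt): modified={c.txt} staged={a.txt, b.txt}
After op 15 (modify a.txt): modified={a.txt, c.txt} staged={a.txt, b.txt}
After op 16 (modify b.txt): modified={a.txt, b.txt, c.txt} staged={a.txt, b.txt}
After op 17 (git add b.txt): modified={a.txt, c.txt} staged={a.txt, b.txt}
After op 18 (git reset a.txt): modified={a.txt, c.txt} staged={b.txt}
After op 19 (git add c.txt): modified={a.txt} staged={b.txt, c.txt}
After op 20 (git commit): modified={a.txt} staged={none}
After op 21 (modify c.txt): modified={a.txt, c.txt} staged={none}
After op 22 (git add b.txt): modified={a.txt, c.txt} staged={none}
After op 23 (modify b.txt): modified={a.txt, b.txt, c.txt} staged={none}
After op 24 (git add a.txt): modified={b.txt, c.txt} staged={a.txt}
After op 25 (modify c.txt): modified={b.txt, c.txt} staged={a.txt}
After op 26 (modify c.txt): modified={b.txt, c.txt} staged={a.txt}

Answer: a.txt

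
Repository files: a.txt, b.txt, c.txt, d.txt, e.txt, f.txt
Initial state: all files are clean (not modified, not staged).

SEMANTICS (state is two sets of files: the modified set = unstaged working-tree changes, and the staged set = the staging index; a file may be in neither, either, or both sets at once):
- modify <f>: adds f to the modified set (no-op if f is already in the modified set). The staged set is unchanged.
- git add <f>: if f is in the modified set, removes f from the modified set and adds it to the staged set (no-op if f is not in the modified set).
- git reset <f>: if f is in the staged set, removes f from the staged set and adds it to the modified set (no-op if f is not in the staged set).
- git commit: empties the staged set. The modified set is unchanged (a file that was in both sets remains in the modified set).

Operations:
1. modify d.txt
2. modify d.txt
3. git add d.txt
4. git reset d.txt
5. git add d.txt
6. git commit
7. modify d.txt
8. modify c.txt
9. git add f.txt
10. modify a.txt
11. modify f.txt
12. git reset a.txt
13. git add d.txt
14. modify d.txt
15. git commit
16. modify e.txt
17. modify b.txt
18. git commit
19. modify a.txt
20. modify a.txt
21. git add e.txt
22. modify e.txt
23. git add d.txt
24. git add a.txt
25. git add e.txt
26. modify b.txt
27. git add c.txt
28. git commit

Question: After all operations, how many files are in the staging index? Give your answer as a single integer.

Answer: 0

Derivation:
After op 1 (modify d.txt): modified={d.txt} staged={none}
After op 2 (modify d.txt): modified={d.txt} staged={none}
After op 3 (git add d.txt): modified={none} staged={d.txt}
After op 4 (git reset d.txt): modified={d.txt} staged={none}
After op 5 (git add d.txt): modified={none} staged={d.txt}
After op 6 (git commit): modified={none} staged={none}
After op 7 (modify d.txt): modified={d.txt} staged={none}
After op 8 (modify c.txt): modified={c.txt, d.txt} staged={none}
After op 9 (git add f.txt): modified={c.txt, d.txt} staged={none}
After op 10 (modify a.txt): modified={a.txt, c.txt, d.txt} staged={none}
After op 11 (modify f.txt): modified={a.txt, c.txt, d.txt, f.txt} staged={none}
After op 12 (git reset a.txt): modified={a.txt, c.txt, d.txt, f.txt} staged={none}
After op 13 (git add d.txt): modified={a.txt, c.txt, f.txt} staged={d.txt}
After op 14 (modify d.txt): modified={a.txt, c.txt, d.txt, f.txt} staged={d.txt}
After op 15 (git commit): modified={a.txt, c.txt, d.txt, f.txt} staged={none}
After op 16 (modify e.txt): modified={a.txt, c.txt, d.txt, e.txt, f.txt} staged={none}
After op 17 (modify b.txt): modified={a.txt, b.txt, c.txt, d.txt, e.txt, f.txt} staged={none}
After op 18 (git commit): modified={a.txt, b.txt, c.txt, d.txt, e.txt, f.txt} staged={none}
After op 19 (modify a.txt): modified={a.txt, b.txt, c.txt, d.txt, e.txt, f.txt} staged={none}
After op 20 (modify a.txt): modified={a.txt, b.txt, c.txt, d.txt, e.txt, f.txt} staged={none}
After op 21 (git add e.txt): modified={a.txt, b.txt, c.txt, d.txt, f.txt} staged={e.txt}
After op 22 (modify e.txt): modified={a.txt, b.txt, c.txt, d.txt, e.txt, f.txt} staged={e.txt}
After op 23 (git add d.txt): modified={a.txt, b.txt, c.txt, e.txt, f.txt} staged={d.txt, e.txt}
After op 24 (git add a.txt): modified={b.txt, c.txt, e.txt, f.txt} staged={a.txt, d.txt, e.txt}
After op 25 (git add e.txt): modified={b.txt, c.txt, f.txt} staged={a.txt, d.txt, e.txt}
After op 26 (modify b.txt): modified={b.txt, c.txt, f.txt} staged={a.txt, d.txt, e.txt}
After op 27 (git add c.txt): modified={b.txt, f.txt} staged={a.txt, c.txt, d.txt, e.txt}
After op 28 (git commit): modified={b.txt, f.txt} staged={none}
Final staged set: {none} -> count=0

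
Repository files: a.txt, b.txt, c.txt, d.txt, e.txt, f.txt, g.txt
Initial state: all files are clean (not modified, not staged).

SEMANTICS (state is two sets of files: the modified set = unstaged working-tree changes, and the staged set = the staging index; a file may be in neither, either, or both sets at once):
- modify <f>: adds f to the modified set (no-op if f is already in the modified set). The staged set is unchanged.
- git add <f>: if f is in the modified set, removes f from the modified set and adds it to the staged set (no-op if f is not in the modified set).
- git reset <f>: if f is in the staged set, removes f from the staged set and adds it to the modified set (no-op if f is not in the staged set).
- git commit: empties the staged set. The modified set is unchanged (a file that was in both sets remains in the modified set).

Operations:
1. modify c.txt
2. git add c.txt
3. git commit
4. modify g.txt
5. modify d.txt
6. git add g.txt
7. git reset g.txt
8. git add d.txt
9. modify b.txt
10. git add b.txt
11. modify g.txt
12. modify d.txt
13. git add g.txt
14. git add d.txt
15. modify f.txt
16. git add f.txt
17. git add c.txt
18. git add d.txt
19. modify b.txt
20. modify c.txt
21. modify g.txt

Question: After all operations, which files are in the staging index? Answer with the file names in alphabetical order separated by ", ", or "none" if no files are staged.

Answer: b.txt, d.txt, f.txt, g.txt

Derivation:
After op 1 (modify c.txt): modified={c.txt} staged={none}
After op 2 (git add c.txt): modified={none} staged={c.txt}
After op 3 (git commit): modified={none} staged={none}
After op 4 (modify g.txt): modified={g.txt} staged={none}
After op 5 (modify d.txt): modified={d.txt, g.txt} staged={none}
After op 6 (git add g.txt): modified={d.txt} staged={g.txt}
After op 7 (git reset g.txt): modified={d.txt, g.txt} staged={none}
After op 8 (git add d.txt): modified={g.txt} staged={d.txt}
After op 9 (modify b.txt): modified={b.txt, g.txt} staged={d.txt}
After op 10 (git add b.txt): modified={g.txt} staged={b.txt, d.txt}
After op 11 (modify g.txt): modified={g.txt} staged={b.txt, d.txt}
After op 12 (modify d.txt): modified={d.txt, g.txt} staged={b.txt, d.txt}
After op 13 (git add g.txt): modified={d.txt} staged={b.txt, d.txt, g.txt}
After op 14 (git add d.txt): modified={none} staged={b.txt, d.txt, g.txt}
After op 15 (modify f.txt): modified={f.txt} staged={b.txt, d.txt, g.txt}
After op 16 (git add f.txt): modified={none} staged={b.txt, d.txt, f.txt, g.txt}
After op 17 (git add c.txt): modified={none} staged={b.txt, d.txt, f.txt, g.txt}
After op 18 (git add d.txt): modified={none} staged={b.txt, d.txt, f.txt, g.txt}
After op 19 (modify b.txt): modified={b.txt} staged={b.txt, d.txt, f.txt, g.txt}
After op 20 (modify c.txt): modified={b.txt, c.txt} staged={b.txt, d.txt, f.txt, g.txt}
After op 21 (modify g.txt): modified={b.txt, c.txt, g.txt} staged={b.txt, d.txt, f.txt, g.txt}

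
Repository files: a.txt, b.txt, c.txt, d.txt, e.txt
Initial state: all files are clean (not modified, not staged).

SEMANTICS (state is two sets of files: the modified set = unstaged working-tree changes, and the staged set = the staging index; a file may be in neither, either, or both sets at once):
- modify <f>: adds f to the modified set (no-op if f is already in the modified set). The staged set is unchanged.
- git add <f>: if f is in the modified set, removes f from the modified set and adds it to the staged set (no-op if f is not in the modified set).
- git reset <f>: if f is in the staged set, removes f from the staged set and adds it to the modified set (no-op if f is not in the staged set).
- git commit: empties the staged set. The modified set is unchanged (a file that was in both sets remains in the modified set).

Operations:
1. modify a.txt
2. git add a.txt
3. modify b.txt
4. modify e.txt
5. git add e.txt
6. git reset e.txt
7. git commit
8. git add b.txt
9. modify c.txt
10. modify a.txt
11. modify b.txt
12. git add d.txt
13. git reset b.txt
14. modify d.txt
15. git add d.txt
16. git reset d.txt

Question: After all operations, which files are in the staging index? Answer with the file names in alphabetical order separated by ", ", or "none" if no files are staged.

After op 1 (modify a.txt): modified={a.txt} staged={none}
After op 2 (git add a.txt): modified={none} staged={a.txt}
After op 3 (modify b.txt): modified={b.txt} staged={a.txt}
After op 4 (modify e.txt): modified={b.txt, e.txt} staged={a.txt}
After op 5 (git add e.txt): modified={b.txt} staged={a.txt, e.txt}
After op 6 (git reset e.txt): modified={b.txt, e.txt} staged={a.txt}
After op 7 (git commit): modified={b.txt, e.txt} staged={none}
After op 8 (git add b.txt): modified={e.txt} staged={b.txt}
After op 9 (modify c.txt): modified={c.txt, e.txt} staged={b.txt}
After op 10 (modify a.txt): modified={a.txt, c.txt, e.txt} staged={b.txt}
After op 11 (modify b.txt): modified={a.txt, b.txt, c.txt, e.txt} staged={b.txt}
After op 12 (git add d.txt): modified={a.txt, b.txt, c.txt, e.txt} staged={b.txt}
After op 13 (git reset b.txt): modified={a.txt, b.txt, c.txt, e.txt} staged={none}
After op 14 (modify d.txt): modified={a.txt, b.txt, c.txt, d.txt, e.txt} staged={none}
After op 15 (git add d.txt): modified={a.txt, b.txt, c.txt, e.txt} staged={d.txt}
After op 16 (git reset d.txt): modified={a.txt, b.txt, c.txt, d.txt, e.txt} staged={none}

Answer: none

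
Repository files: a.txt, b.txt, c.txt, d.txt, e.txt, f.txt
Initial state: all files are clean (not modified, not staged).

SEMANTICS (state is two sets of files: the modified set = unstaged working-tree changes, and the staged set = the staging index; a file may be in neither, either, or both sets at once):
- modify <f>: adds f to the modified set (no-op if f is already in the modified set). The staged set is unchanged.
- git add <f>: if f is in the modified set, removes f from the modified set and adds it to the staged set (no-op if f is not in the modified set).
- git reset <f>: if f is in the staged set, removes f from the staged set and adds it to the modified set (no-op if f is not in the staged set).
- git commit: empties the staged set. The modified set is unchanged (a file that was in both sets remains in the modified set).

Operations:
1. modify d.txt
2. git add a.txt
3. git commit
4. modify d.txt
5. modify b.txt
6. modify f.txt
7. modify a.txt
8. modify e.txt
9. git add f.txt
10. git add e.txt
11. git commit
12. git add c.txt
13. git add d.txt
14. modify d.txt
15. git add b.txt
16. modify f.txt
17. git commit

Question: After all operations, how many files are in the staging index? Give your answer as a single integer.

After op 1 (modify d.txt): modified={d.txt} staged={none}
After op 2 (git add a.txt): modified={d.txt} staged={none}
After op 3 (git commit): modified={d.txt} staged={none}
After op 4 (modify d.txt): modified={d.txt} staged={none}
After op 5 (modify b.txt): modified={b.txt, d.txt} staged={none}
After op 6 (modify f.txt): modified={b.txt, d.txt, f.txt} staged={none}
After op 7 (modify a.txt): modified={a.txt, b.txt, d.txt, f.txt} staged={none}
After op 8 (modify e.txt): modified={a.txt, b.txt, d.txt, e.txt, f.txt} staged={none}
After op 9 (git add f.txt): modified={a.txt, b.txt, d.txt, e.txt} staged={f.txt}
After op 10 (git add e.txt): modified={a.txt, b.txt, d.txt} staged={e.txt, f.txt}
After op 11 (git commit): modified={a.txt, b.txt, d.txt} staged={none}
After op 12 (git add c.txt): modified={a.txt, b.txt, d.txt} staged={none}
After op 13 (git add d.txt): modified={a.txt, b.txt} staged={d.txt}
After op 14 (modify d.txt): modified={a.txt, b.txt, d.txt} staged={d.txt}
After op 15 (git add b.txt): modified={a.txt, d.txt} staged={b.txt, d.txt}
After op 16 (modify f.txt): modified={a.txt, d.txt, f.txt} staged={b.txt, d.txt}
After op 17 (git commit): modified={a.txt, d.txt, f.txt} staged={none}
Final staged set: {none} -> count=0

Answer: 0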